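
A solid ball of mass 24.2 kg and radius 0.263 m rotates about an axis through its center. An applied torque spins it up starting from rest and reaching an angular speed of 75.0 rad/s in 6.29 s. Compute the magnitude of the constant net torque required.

I = (2/5)MR² = (2/5)(24.2)(0.263)² = 0.6696 kg·m².
α = Δω/Δt = (75.0 − 0)/6.29 = 11.92 rad/s².
τ = Iα = (0.6696)(11.92) = 7.984 N·m.

τ ≈ 7.98 N·m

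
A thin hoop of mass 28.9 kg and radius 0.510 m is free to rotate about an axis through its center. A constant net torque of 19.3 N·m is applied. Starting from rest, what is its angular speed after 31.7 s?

I = MR² = (28.9)(0.510)² = 7.517 kg·m².
α = τ/I = 19.3/7.517 = 2.568 rad/s².
ω = ω₀ + αt = 0 + (2.568)(31.7) = 81.39 rad/s.

ω ≈ 81.4 rad/s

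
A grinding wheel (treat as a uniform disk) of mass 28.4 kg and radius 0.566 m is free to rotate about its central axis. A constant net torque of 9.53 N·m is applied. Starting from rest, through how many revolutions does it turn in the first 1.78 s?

I = ½MR² = (1/2)(28.4)(0.566)² = 4.549 kg·m².
α = τ/I = 9.53/4.549 = 2.095 rad/s².
θ = ½αt² = ½(2.095)(1.78)² = 3.319 rad.
Revolutions = θ/(2π) = 0.5282.

≈ 0.528 revolutions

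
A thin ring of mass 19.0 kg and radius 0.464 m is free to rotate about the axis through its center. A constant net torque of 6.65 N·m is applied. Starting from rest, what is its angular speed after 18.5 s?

I = MR² = (19.0)(0.464)² = 4.091 kg·m².
α = τ/I = 6.65/4.091 = 1.626 rad/s².
ω = ω₀ + αt = 0 + (1.626)(18.5) = 30.07 rad/s.

ω ≈ 30.1 rad/s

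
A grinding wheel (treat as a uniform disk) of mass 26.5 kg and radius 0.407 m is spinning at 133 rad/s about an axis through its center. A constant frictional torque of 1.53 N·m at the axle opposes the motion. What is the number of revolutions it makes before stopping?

I = ½MR² = (1/2)(26.5)(0.407)² = 2.195 kg·m².
The net torque has magnitude 1.53 N·m, opposing ω.
|α| = τ/I = 1.530/2.195 = 0.6971 rad/s² (deceleration).
ω² = ω₀² − 2|α|θ with ω = 0 ⇒ θ = ω₀²/(2|α|) = 12690 rad = 2019 rev.

≈ 2020 revolutions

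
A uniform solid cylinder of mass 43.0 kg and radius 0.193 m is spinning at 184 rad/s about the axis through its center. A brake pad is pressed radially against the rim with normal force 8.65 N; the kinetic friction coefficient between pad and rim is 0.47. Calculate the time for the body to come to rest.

I = ½MR² = (1/2)(43.0)(0.193)² = 0.8009 kg·m².
Friction force f = μN = (0.47)(8.65) = 4.066 N at the rim; torque magnitude τ = fR = 0.7846 N·m, opposing ω.
|α| = τ/I = 0.7846/0.8009 = 0.9798 rad/s² (deceleration).
0 = ω₀ − |α|t ⇒ t = ω₀/|α| = 184/0.9798 = 187.8 s.

t ≈ 188 s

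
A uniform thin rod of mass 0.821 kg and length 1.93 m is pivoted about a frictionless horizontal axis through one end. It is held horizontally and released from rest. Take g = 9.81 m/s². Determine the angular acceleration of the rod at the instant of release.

α ≈ 7.62 rad/s²

About the pivot, I = (1/3)ML² = (1/3)(0.821)(1.93)² = 1.019 kg·m².
The weight acts at the center, a distance L/2 = 0.9650 m from the pivot; τ = Mg(L/2) = 7.772 N·m.
α = τ/I = 7.772/1.019 = 7.624 rad/s².
(Equivalently α = (3g/(2L)) = 7.624 rad/s².)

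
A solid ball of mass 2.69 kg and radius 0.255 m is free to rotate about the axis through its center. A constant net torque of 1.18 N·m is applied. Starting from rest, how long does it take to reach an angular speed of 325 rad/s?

t ≈ 19.3 s

I = (2/5)MR² = (2/5)(2.69)(0.255)² = 0.06997 kg·m².
α = τ/I = 1.18/0.06997 = 16.87 rad/s².
ω = αt ⇒ t = ω/α = 325/16.87 = 19.27 s.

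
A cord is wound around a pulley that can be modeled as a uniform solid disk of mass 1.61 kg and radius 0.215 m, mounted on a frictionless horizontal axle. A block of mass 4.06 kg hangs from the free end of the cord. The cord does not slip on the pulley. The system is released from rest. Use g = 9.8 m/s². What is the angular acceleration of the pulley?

α ≈ 38.0 rad/s²

I = ½MR² = (1/2)(1.61)(0.215)² = 0.03721 kg·m².
Block: mg − T = ma. Pulley: TR = Iα. No-slip: a = αR, so T = (I/R²)a = 0.8050·a.
Then mg = (m + 0.8050)a, so a = (4.06)(9.8)/(4.06 + 0.8050) = 8.178 m/s².
α = a/R = 8.178/0.215 = 38.04 rad/s².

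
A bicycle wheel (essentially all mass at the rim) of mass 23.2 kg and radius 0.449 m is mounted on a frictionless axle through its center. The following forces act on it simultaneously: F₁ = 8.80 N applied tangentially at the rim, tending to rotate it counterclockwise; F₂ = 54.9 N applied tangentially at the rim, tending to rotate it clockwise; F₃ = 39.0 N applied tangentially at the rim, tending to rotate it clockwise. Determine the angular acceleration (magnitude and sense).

α ≈ 8.17 rad/s², clockwise

I = MR² = (23.2)(0.449)² = 4.677 kg·m².
Taking counterclockwise as positive: τ₁ = +(8.80)(0.449) = +3.951 N·m; τ₂ = −(54.9)(0.449) = −24.65 N·m; τ₃ = −(39.0)(0.449) = −17.51 N·m.
Net torque τ = -38.21 N·m.
α = τ/I = -38.21/4.677 = -8.169 rad/s².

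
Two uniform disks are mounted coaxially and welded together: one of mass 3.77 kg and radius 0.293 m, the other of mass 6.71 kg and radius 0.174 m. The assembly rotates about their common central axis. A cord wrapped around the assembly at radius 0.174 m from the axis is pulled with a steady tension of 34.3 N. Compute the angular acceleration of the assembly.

α ≈ 22.7 rad/s²

I = ½M₁R₁² + ½M₂R₂² = ½(3.77)(0.293)² + ½(6.71)(0.174)² = 0.2634 kg·m².
τ = F r = (34.3)(0.174) = 5.968 N·m.
α = τ/I = 5.968/0.2634 = 22.66 rad/s².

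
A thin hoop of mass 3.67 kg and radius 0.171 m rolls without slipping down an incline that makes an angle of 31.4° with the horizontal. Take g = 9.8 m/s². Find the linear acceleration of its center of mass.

a ≈ 2.55 m/s²

Translation along the incline: Mg sinθ − f = Ma.
Rotation about the center: fR = Iα with I = MR². No-slip gives a = αR, so f = (I/R²)a = M a.
Substituting: Mg sinθ = (1 + 1.000)Ma, so a = g sinθ/(1 + 1.000) = (9.8) sin 31.4° / 2.000 = 2.553 m/s².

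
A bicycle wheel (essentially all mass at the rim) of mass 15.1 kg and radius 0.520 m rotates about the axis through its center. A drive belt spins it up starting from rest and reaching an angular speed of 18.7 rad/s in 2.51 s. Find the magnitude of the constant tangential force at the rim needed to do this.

F ≈ 58.5 N

I = MR² = (15.1)(0.520)² = 4.083 kg·m².
α = Δω/Δt = (18.7 − 0)/2.51 = 7.450 rad/s².
The required torque is τ = Iα = (4.083)(7.450) = 30.42 N·m.
A tangential force at the rim gives τ = FR, so F = τ/R = 30.42/0.520 = 58.50 N.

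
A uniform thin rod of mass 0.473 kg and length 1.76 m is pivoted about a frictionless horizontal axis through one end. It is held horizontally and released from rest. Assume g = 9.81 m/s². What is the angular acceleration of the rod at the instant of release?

About the pivot, I = (1/3)ML² = (1/3)(0.473)(1.76)² = 0.4884 kg·m².
The weight acts at the center, a distance L/2 = 0.8800 m from the pivot; τ = Mg(L/2) = 4.083 N·m.
α = τ/I = 4.083/0.4884 = 8.361 rad/s².

α ≈ 8.36 rad/s²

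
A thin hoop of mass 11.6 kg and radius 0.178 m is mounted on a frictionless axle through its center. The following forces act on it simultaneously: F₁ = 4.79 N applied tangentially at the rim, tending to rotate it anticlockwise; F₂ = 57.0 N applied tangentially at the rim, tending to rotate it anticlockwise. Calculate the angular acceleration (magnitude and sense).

I = MR² = (11.6)(0.178)² = 0.3675 kg·m².
Taking anticlockwise as positive: τ₁ = +(4.79)(0.178) = +0.8526 N·m; τ₂ = +(57.0)(0.178) = +10.15 N·m.
Net torque τ = 11.00 N·m.
α = τ/I = 11.00/0.3675 = 29.93 rad/s².

α ≈ 29.9 rad/s², anticlockwise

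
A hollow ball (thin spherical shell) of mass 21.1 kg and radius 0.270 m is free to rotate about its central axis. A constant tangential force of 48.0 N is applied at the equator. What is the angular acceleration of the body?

α ≈ 12.6 rad/s²

I = (2/3)MR² = (2/3)(21.1)(0.270)² = 1.025 kg·m².
τ = F R = (48.0)(0.270) = 12.96 N·m.
Newton's second law for rotation, τ = Iα, gives α = τ/I = 12.96/1.025 = 12.64 rad/s².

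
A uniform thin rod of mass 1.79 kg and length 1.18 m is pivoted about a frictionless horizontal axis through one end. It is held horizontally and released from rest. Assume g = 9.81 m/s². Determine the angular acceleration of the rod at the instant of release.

About the pivot, I = (1/3)ML² = (1/3)(1.79)(1.18)² = 0.8308 kg·m².
The weight acts at the center, a distance L/2 = 0.5900 m from the pivot; τ = Mg(L/2) = 10.36 N·m.
α = τ/I = 10.36/0.8308 = 12.47 rad/s².
(Equivalently α = (3g/(2L)) = 12.47 rad/s².)

α ≈ 12.5 rad/s²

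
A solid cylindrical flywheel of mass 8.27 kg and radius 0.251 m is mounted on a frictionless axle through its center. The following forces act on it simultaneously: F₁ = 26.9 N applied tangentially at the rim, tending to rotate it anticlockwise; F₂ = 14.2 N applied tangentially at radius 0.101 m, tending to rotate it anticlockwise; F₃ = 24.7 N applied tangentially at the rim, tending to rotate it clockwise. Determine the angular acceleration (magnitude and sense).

I = ½MR² = (1/2)(8.27)(0.251)² = 0.2605 kg·m².
Taking anticlockwise as positive: τ₁ = +(26.9)(0.251) = +6.752 N·m; τ₂ = +(14.2)(0.101) = +1.434 N·m; τ₃ = −(24.7)(0.251) = −6.200 N·m.
Net torque τ = 1.986 N·m.
α = τ/I = 1.986/0.2605 = 7.625 rad/s².

α ≈ 7.63 rad/s², anticlockwise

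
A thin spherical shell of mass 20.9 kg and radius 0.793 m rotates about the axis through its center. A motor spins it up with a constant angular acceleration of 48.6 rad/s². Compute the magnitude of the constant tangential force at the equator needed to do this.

F ≈ 537 N

I = (2/3)MR² = (2/3)(20.9)(0.793)² = 8.762 kg·m².
The required torque is τ = Iα = (8.762)(48.60) = 425.8 N·m.
A tangential force at the equator gives τ = FR, so F = τ/R = 425.8/0.793 = 537.0 N.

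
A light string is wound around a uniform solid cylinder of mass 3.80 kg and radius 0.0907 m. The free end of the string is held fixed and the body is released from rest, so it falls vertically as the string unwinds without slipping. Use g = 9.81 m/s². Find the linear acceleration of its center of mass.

a ≈ 6.54 m/s²

Translation: Mg − T = Ma. Rotation about the center: TR = Iα with I = ½MR².
With a = αR: T = (I/R²)a = (1/2)M a, so Mg = (1 + 0.5000)Ma.
a = g/(1 + 0.5000) = 9.81/1.500 = 6.540 m/s².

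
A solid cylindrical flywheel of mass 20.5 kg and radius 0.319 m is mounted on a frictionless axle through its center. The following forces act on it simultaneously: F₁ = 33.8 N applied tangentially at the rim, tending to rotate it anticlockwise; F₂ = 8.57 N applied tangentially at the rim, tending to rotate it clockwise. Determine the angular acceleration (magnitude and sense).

I = ½MR² = (1/2)(20.5)(0.319)² = 1.043 kg·m².
Taking anticlockwise as positive: τ₁ = +(33.8)(0.319) = +10.78 N·m; τ₂ = −(8.57)(0.319) = −2.734 N·m.
Net torque τ = 8.048 N·m.
α = τ/I = 8.048/1.043 = 7.716 rad/s².

α ≈ 7.72 rad/s², anticlockwise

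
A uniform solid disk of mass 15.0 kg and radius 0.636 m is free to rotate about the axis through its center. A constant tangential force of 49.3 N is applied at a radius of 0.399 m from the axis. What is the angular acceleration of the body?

α ≈ 6.48 rad/s²

I = ½MR² = (1/2)(15.0)(0.636)² = 3.034 kg·m².
τ = F·r = (49.3)(0.399) = 19.67 N·m.
From τ = Iα: α = 19.67/3.034 = 6.484 rad/s².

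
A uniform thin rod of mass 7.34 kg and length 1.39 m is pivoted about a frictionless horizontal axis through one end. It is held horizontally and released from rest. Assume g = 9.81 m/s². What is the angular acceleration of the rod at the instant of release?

α ≈ 10.6 rad/s²

About the pivot, I = (1/3)ML² = (1/3)(7.34)(1.39)² = 4.727 kg·m².
The weight acts at the center, a distance L/2 = 0.6950 m from the pivot; τ = Mg(L/2) = 50.04 N·m.
α = τ/I = 50.04/4.727 = 10.59 rad/s².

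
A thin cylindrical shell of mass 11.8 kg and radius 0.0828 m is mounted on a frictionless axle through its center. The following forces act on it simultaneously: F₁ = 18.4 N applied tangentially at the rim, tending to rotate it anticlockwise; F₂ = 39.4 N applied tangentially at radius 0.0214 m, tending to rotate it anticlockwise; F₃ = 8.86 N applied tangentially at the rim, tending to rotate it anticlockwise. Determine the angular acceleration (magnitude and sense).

I = MR² = (11.8)(0.0828)² = 0.08090 kg·m².
Taking anticlockwise as positive: τ₁ = +(18.4)(0.0828) = +1.524 N·m; τ₂ = +(39.4)(0.0214) = +0.8432 N·m; τ₃ = +(8.86)(0.0828) = +0.7336 N·m.
Net torque τ = 3.100 N·m.
α = τ/I = 3.100/0.08090 = 38.32 rad/s².

α ≈ 38.3 rad/s², anticlockwise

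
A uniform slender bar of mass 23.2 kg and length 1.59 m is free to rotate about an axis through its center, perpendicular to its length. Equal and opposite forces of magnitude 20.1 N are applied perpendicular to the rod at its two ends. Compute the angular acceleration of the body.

α ≈ 6.54 rad/s²

I = (1/12)ML² = (1/12)(23.2)(1.59)² = 4.888 kg·m².
The couple gives τ = F·(L/2) + F·(L/2) = F L = (20.1)(1.59) = 31.96 N·m.
From τ = Iα: α = 31.96/4.888 = 6.539 rad/s².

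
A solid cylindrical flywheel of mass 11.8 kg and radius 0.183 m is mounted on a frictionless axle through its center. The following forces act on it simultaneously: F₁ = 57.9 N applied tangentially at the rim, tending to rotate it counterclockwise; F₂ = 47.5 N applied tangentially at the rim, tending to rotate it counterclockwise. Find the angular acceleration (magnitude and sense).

I = ½MR² = (1/2)(11.8)(0.183)² = 0.1976 kg·m².
Taking counterclockwise as positive: τ₁ = +(57.9)(0.183) = +10.60 N·m; τ₂ = +(47.5)(0.183) = +8.692 N·m.
Net torque τ = 19.29 N·m.
α = τ/I = 19.29/0.1976 = 97.62 rad/s².

α ≈ 97.6 rad/s², counterclockwise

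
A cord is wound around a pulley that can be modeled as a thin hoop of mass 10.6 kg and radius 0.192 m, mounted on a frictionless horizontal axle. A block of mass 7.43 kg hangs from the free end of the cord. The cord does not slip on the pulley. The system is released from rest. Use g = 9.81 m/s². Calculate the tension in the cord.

T ≈ 42.9 N

I = MR² = (10.6)(0.192)² = 0.3908 kg·m².
Block: mg − T = ma. Pulley: TR = Iα. No-slip: a = αR, so T = (I/R²)a = 10.60·a.
Then mg = (m + 10.60)a, so a = (7.43)(9.81)/(7.43 + 10.60) = 4.043 m/s².
T = 10.60·a = 42.85 N.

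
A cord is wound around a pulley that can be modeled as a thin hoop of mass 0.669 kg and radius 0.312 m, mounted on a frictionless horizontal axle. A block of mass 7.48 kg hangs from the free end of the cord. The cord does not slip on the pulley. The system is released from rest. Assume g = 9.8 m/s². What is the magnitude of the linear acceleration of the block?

I = MR² = (0.669)(0.312)² = 0.06512 kg·m².
Block: mg − T = ma. Pulley: TR = Iα. No-slip: a = αR, so T = (I/R²)a = 0.6690·a.
Then mg = (m + 0.6690)a, so a = (7.48)(9.8)/(7.48 + 0.6690) = 8.995 m/s².

a ≈ 9.00 m/s²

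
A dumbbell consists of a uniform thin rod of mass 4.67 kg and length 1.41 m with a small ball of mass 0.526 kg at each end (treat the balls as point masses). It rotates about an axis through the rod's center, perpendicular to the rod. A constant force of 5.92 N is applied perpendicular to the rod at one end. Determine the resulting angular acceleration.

α ≈ 3.22 rad/s²

I_rod = (1/12)ML² = (1/12)(4.67)(1.41)² = 0.7737 kg·m².
I_balls = 2·m·(L/2)² = 2(0.526)(0.7050)² = 0.5229 kg·m².
Total I = 1.297 kg·m².
τ = F·(L/2) = (5.92)(0.705) = 4.174 N·m.
α = τ/I = 4.174/1.297 = 3.219 rad/s².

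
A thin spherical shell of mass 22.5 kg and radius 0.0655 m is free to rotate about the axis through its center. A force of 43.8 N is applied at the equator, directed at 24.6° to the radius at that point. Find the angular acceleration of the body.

I = (2/3)MR² = (2/3)(22.5)(0.0655)² = 0.06435 kg·m².
Only the tangential component produces torque: τ = F R sinθ = (43.8)(0.0655) sin 24.6° = 1.194 N·m.
Newton's second law for rotation, τ = Iα, gives α = τ/I = 1.194/0.06435 = 18.56 rad/s².

α ≈ 18.6 rad/s²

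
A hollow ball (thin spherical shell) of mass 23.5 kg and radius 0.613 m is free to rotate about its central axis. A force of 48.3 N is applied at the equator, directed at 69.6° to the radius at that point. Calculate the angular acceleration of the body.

α ≈ 4.71 rad/s²

I = (2/3)MR² = (2/3)(23.5)(0.613)² = 5.887 kg·m².
Only the tangential component produces torque: τ = F R sinθ = (48.3)(0.613) sin 69.6° = 27.75 N·m.
From τ = Iα: α = 27.75/5.887 = 4.714 rad/s².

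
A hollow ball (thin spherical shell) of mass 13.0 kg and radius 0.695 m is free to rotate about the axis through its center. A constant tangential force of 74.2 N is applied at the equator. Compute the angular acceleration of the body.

I = (2/3)MR² = (2/3)(13.0)(0.695)² = 4.186 kg·m².
τ = F R = (74.2)(0.695) = 51.57 N·m.
From τ = Iα: α = 51.57/4.186 = 12.32 rad/s².

α ≈ 12.3 rad/s²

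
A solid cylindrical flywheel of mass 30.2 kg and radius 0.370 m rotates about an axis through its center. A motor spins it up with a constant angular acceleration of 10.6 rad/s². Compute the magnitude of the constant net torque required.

τ ≈ 21.9 N·m

I = ½MR² = (1/2)(30.2)(0.370)² = 2.067 kg·m².
τ = Iα = (2.067)(10.60) = 21.91 N·m.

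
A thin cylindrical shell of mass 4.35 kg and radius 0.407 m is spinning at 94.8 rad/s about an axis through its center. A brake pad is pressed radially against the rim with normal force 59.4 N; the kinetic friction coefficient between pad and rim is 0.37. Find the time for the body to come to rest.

t ≈ 7.64 s

I = MR² = (4.35)(0.407)² = 0.7206 kg·m².
Friction force f = μN = (0.37)(59.4) = 21.98 N at the rim; torque magnitude τ = fR = 8.945 N·m, opposing ω.
|α| = τ/I = 8.945/0.7206 = 12.41 rad/s² (deceleration).
0 = ω₀ − |α|t ⇒ t = ω₀/|α| = 94.8/12.41 = 7.637 s.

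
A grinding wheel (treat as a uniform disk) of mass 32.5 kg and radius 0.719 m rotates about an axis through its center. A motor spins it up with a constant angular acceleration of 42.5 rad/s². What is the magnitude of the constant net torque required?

I = ½MR² = (1/2)(32.5)(0.719)² = 8.401 kg·m².
τ = Iα = (8.401)(42.50) = 357.0 N·m.

τ ≈ 357 N·m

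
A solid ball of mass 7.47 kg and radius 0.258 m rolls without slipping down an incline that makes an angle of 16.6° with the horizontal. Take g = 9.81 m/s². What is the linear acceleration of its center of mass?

a ≈ 2.00 m/s²

Translation along the incline: Mg sinθ − f = Ma.
Rotation about the center: fR = Iα with I = (2/5)MR². No-slip gives a = αR, so f = (I/R²)a = (2/5)M a.
Substituting: Mg sinθ = (1 + 0.4000)Ma, so a = g sinθ/(1 + 0.4000) = (9.81) sin 16.6° / 1.400 = 2.002 m/s².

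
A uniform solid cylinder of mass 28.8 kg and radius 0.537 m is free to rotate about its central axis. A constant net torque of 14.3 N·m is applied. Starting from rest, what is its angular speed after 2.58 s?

ω ≈ 8.88 rad/s

I = ½MR² = (1/2)(28.8)(0.537)² = 4.153 kg·m².
α = τ/I = 14.3/4.153 = 3.444 rad/s².
ω = ω₀ + αt = 0 + (3.444)(2.58) = 8.885 rad/s.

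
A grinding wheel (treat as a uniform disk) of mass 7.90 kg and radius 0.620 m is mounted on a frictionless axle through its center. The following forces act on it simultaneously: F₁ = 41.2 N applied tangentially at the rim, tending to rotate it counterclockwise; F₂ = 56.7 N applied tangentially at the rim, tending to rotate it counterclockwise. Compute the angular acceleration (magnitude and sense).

α ≈ 40.0 rad/s², counterclockwise

I = ½MR² = (1/2)(7.90)(0.620)² = 1.518 kg·m².
Taking counterclockwise as positive: τ₁ = +(41.2)(0.620) = +25.54 N·m; τ₂ = +(56.7)(0.620) = +35.15 N·m.
Net torque τ = 60.70 N·m.
α = τ/I = 60.70/1.518 = 39.98 rad/s².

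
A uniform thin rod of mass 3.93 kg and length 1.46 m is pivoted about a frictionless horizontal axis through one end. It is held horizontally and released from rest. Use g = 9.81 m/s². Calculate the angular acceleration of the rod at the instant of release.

α ≈ 10.1 rad/s²

About the pivot, I = (1/3)ML² = (1/3)(3.93)(1.46)² = 2.792 kg·m².
The weight acts at the center, a distance L/2 = 0.7300 m from the pivot; τ = Mg(L/2) = 28.14 N·m.
α = τ/I = 28.14/2.792 = 10.08 rad/s².
(Equivalently α = (3g/(2L)) = 10.08 rad/s².)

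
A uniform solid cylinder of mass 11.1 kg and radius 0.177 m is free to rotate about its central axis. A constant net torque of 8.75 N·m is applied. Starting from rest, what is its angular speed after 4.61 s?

I = ½MR² = (1/2)(11.1)(0.177)² = 0.1739 kg·m².
α = τ/I = 8.75/0.1739 = 50.32 rad/s².
ω = ω₀ + αt = 0 + (50.32)(4.61) = 232.0 rad/s.

ω ≈ 232 rad/s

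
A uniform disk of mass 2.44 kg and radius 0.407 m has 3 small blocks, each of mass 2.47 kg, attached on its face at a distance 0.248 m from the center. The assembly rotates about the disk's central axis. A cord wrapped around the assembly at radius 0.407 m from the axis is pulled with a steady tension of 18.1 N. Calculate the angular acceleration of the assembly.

I_disk = ½MR² = ½(2.44)(0.407)² = 0.2021 kg·m².
I_blocks = 3·m·r² = 3(2.47)(0.248)² = 0.4557 kg·m².
Total I = 0.6578 kg·m².
τ = F r = (18.1)(0.407) = 7.367 N·m.
α = τ/I = 7.367/0.6578 = 11.20 rad/s².

α ≈ 11.2 rad/s²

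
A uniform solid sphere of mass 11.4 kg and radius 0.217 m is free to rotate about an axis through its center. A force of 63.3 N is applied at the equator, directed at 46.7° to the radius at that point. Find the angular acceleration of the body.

α ≈ 46.6 rad/s²

I = (2/5)MR² = (2/5)(11.4)(0.217)² = 0.2147 kg·m².
Only the tangential component produces torque: τ = F R sinθ = (63.3)(0.217) sin 46.7° = 9.997 N·m.
From τ = Iα: α = 9.997/0.2147 = 46.56 rad/s².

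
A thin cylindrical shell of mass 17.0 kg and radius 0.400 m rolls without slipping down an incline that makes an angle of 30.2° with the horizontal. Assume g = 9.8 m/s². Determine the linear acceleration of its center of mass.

a ≈ 2.46 m/s²

Translation along the incline: Mg sinθ − f = Ma.
Rotation about the center: fR = Iα with I = MR². No-slip gives a = αR, so f = (I/R²)a = M a.
Substituting: Mg sinθ = (1 + 1.000)Ma, so a = g sinθ/(1 + 1.000) = (9.8) sin 30.2° / 2.000 = 2.465 m/s².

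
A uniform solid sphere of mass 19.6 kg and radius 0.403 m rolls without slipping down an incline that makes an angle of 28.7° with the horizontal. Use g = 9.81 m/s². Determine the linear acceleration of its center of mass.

Translation along the incline: Mg sinθ − f = Ma.
Rotation about the center: fR = Iα with I = (2/5)MR². No-slip gives a = αR, so f = (I/R²)a = (2/5)M a.
Substituting: Mg sinθ = (1 + 0.4000)Ma, so a = g sinθ/(1 + 0.4000) = (9.81) sin 28.7° / 1.400 = 3.365 m/s².

a ≈ 3.36 m/s²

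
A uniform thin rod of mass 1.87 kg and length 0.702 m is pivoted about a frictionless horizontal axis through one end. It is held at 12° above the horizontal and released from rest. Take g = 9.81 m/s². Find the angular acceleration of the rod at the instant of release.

α ≈ 20.5 rad/s²

About the pivot, I = (1/3)ML² = (1/3)(1.87)(0.702)² = 0.3072 kg·m².
The weight acts at the center, a distance L/2 = 0.3510 m from the pivot; τ = Mg(L/2) cos 12° = 6.298 N·m.
α = τ/I = 6.298/0.3072 = 20.50 rad/s².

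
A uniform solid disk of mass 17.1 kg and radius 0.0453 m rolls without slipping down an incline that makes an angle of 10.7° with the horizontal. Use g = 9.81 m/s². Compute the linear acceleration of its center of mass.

Translation along the incline: Mg sinθ − f = Ma.
Rotation about the center: fR = Iα with I = ½MR². No-slip gives a = αR, so f = (I/R²)a = (1/2)M a.
Substituting: Mg sinθ = (1 + 0.5000)Ma, so a = g sinθ/(1 + 0.5000) = (9.81) sin 10.7° / 1.500 = 1.214 m/s².

a ≈ 1.21 m/s²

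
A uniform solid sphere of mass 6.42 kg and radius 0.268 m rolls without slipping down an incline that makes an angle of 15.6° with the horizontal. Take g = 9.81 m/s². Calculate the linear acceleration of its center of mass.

Translation along the incline: Mg sinθ − f = Ma.
Rotation about the center: fR = Iα with I = (2/5)MR². No-slip gives a = αR, so f = (I/R²)a = (2/5)M a.
Substituting: Mg sinθ = (1 + 0.4000)Ma, so a = g sinθ/(1 + 0.4000) = (9.81) sin 15.6° / 1.400 = 1.884 m/s².

a ≈ 1.88 m/s²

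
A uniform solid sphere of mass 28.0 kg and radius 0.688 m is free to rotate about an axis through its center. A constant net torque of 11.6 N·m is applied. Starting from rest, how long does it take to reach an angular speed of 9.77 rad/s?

I = (2/5)MR² = (2/5)(28.0)(0.688)² = 5.301 kg·m².
α = τ/I = 11.6/5.301 = 2.188 rad/s².
ω = αt ⇒ t = ω/α = 9.77/2.188 = 4.465 s.

t ≈ 4.47 s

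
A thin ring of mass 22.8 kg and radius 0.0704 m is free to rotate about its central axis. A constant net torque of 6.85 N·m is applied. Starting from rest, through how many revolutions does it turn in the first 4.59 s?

≈ 102 revolutions

I = MR² = (22.8)(0.0704)² = 0.1130 kg·m².
α = τ/I = 6.85/0.1130 = 60.62 rad/s².
θ = ½αt² = ½(60.62)(4.59)² = 638.6 rad.
Revolutions = θ/(2π) = 101.6.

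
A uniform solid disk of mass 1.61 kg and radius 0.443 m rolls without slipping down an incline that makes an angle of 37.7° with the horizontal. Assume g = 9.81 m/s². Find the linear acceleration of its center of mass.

Translation along the incline: Mg sinθ − f = Ma.
Rotation about the center: fR = Iα with I = ½MR². No-slip gives a = αR, so f = (I/R²)a = (1/2)M a.
Substituting: Mg sinθ = (1 + 0.5000)Ma, so a = g sinθ/(1 + 0.5000) = (9.81) sin 37.7° / 1.500 = 3.999 m/s².

a ≈ 4.00 m/s²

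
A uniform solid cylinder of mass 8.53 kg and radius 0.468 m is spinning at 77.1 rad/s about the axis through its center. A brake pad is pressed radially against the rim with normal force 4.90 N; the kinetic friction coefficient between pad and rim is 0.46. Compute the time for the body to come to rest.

t ≈ 68.3 s

I = ½MR² = (1/2)(8.53)(0.468)² = 0.9341 kg·m².
Friction force f = μN = (0.46)(4.90) = 2.254 N at the rim; torque magnitude τ = fR = 1.055 N·m, opposing ω.
|α| = τ/I = 1.055/0.9341 = 1.129 rad/s² (deceleration).
0 = ω₀ − |α|t ⇒ t = ω₀/|α| = 77.1/1.129 = 68.28 s.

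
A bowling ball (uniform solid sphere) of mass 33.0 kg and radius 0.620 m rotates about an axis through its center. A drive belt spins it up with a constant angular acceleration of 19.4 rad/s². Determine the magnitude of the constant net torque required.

τ ≈ 98.4 N·m

I = (2/5)MR² = (2/5)(33.0)(0.620)² = 5.074 kg·m².
τ = Iα = (5.074)(19.40) = 98.44 N·m.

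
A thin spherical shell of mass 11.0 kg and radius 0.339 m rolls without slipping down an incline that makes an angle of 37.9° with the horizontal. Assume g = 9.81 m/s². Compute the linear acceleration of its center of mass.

Translation along the incline: Mg sinθ − f = Ma.
Rotation about the center: fR = Iα with I = (2/3)MR². No-slip gives a = αR, so f = (I/R²)a = (2/3)M a.
Substituting: Mg sinθ = (1 + 0.6667)Ma, so a = g sinθ/(1 + 0.6667) = (9.81) sin 37.9° / 1.667 = 3.616 m/s².

a ≈ 3.62 m/s²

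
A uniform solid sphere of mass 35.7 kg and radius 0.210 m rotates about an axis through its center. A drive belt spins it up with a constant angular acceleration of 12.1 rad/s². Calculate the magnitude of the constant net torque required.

τ ≈ 7.62 N·m

I = (2/5)MR² = (2/5)(35.7)(0.210)² = 0.6297 kg·m².
τ = Iα = (0.6297)(12.10) = 7.620 N·m.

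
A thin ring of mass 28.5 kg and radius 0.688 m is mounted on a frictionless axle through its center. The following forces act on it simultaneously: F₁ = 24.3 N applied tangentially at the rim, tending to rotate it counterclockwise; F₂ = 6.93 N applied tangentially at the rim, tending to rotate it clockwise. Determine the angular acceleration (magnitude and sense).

α ≈ 0.886 rad/s², counterclockwise

I = MR² = (28.5)(0.688)² = 13.49 kg·m².
Taking counterclockwise as positive: τ₁ = +(24.3)(0.688) = +16.72 N·m; τ₂ = −(6.93)(0.688) = −4.768 N·m.
Net torque τ = 11.95 N·m.
α = τ/I = 11.95/13.49 = 0.8859 rad/s².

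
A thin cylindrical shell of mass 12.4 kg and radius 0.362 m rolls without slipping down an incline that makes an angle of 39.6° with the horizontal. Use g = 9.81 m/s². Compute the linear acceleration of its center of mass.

Translation along the incline: Mg sinθ − f = Ma.
Rotation about the center: fR = Iα with I = MR². No-slip gives a = αR, so f = (I/R²)a = M a.
Substituting: Mg sinθ = (1 + 1.000)Ma, so a = g sinθ/(1 + 1.000) = (9.81) sin 39.6° / 2.000 = 3.127 m/s².

a ≈ 3.13 m/s²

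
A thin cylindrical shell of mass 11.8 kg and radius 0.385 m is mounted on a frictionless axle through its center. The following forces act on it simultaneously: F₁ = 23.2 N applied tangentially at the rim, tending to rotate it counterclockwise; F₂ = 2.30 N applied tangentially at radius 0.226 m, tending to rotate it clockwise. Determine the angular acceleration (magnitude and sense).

α ≈ 4.81 rad/s², counterclockwise

I = MR² = (11.8)(0.385)² = 1.749 kg·m².
Taking counterclockwise as positive: τ₁ = +(23.2)(0.385) = +8.932 N·m; τ₂ = −(2.30)(0.226) = −0.5198 N·m.
Net torque τ = 8.412 N·m.
α = τ/I = 8.412/1.749 = 4.810 rad/s².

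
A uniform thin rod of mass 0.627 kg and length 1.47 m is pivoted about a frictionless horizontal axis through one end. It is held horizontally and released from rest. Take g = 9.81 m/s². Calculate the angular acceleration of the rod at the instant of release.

α ≈ 10.0 rad/s²

About the pivot, I = (1/3)ML² = (1/3)(0.627)(1.47)² = 0.4516 kg·m².
The weight acts at the center, a distance L/2 = 0.7350 m from the pivot; τ = Mg(L/2) = 4.521 N·m.
α = τ/I = 4.521/0.4516 = 10.01 rad/s².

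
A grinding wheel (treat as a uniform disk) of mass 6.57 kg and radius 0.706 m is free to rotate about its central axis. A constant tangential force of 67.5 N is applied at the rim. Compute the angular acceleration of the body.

α ≈ 29.1 rad/s²

I = ½MR² = (1/2)(6.57)(0.706)² = 1.637 kg·m².
τ = F R = (67.5)(0.706) = 47.65 N·m.
Newton's second law for rotation, τ = Iα, gives α = τ/I = 47.65/1.637 = 29.10 rad/s².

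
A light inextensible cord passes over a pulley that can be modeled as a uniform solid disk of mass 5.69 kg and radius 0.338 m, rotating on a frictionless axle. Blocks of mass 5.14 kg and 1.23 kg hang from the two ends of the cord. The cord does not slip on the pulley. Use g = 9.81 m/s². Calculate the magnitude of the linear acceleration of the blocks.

a ≈ 4.16 m/s²

I = ½MR² = (1/2)(5.69)(0.338)² = 0.3250 kg·m².
Heavier block: m₁g − T₁ = m₁a. Lighter block: T₂ − m₂g = m₂a.
Pulley: (T₁ − T₂)R = Iα = I(a/R), so T₁ − T₂ = (I/R²)a = (1/2)M_p a = 2.845·a.
Adding the three: (m₁ − m₂)g = (m₁ + m₂ + 2.845)a, so a = (5.14 − 1.23)(9.81)/(5.14 + 1.23 + 2.845) = 4.162 m/s².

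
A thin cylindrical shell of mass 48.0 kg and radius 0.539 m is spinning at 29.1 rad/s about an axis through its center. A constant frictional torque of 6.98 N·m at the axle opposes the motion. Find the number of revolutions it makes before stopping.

I = MR² = (48.0)(0.539)² = 13.95 kg·m².
The net torque has magnitude 6.98 N·m, opposing ω.
|α| = τ/I = 6.980/13.95 = 0.5005 rad/s² (deceleration).
ω² = ω₀² − 2|α|θ with ω = 0 ⇒ θ = ω₀²/(2|α|) = 845.9 rad = 134.6 rev.

≈ 135 revolutions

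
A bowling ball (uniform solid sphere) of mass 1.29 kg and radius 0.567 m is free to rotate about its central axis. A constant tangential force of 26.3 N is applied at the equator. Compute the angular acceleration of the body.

I = (2/5)MR² = (2/5)(1.29)(0.567)² = 0.1659 kg·m².
τ = F R = (26.3)(0.567) = 14.91 N·m.
From τ = Iα: α = 14.91/0.1659 = 89.89 rad/s².

α ≈ 89.9 rad/s²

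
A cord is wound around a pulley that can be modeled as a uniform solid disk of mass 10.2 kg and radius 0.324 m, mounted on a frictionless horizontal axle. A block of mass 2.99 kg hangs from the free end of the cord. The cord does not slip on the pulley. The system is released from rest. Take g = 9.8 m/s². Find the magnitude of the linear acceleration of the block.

a ≈ 3.62 m/s²

I = ½MR² = (1/2)(10.2)(0.324)² = 0.5354 kg·m².
Block: mg − T = ma. Pulley: TR = Iα. No-slip: a = αR, so T = (I/R²)a = 5.100·a.
Then mg = (m + 5.100)a, so a = (2.99)(9.8)/(2.99 + 5.100) = 3.622 m/s².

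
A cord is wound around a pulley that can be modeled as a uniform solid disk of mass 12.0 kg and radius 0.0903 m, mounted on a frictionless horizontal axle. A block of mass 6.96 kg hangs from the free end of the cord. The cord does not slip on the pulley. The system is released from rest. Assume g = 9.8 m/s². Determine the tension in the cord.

T ≈ 31.6 N

I = ½MR² = (1/2)(12.0)(0.0903)² = 0.04892 kg·m².
Block: mg − T = ma. Pulley: TR = Iα. No-slip: a = αR, so T = (I/R²)a = 6.000·a.
Then mg = (m + 6.000)a, so a = (6.96)(9.8)/(6.96 + 6.000) = 5.263 m/s².
T = 6.000·a = 31.58 N.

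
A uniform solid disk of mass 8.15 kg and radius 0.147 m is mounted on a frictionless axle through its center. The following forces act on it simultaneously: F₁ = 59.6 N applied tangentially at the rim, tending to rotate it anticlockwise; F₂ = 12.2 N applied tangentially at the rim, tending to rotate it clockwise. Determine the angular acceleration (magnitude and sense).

I = ½MR² = (1/2)(8.15)(0.147)² = 0.08806 kg·m².
Taking anticlockwise as positive: τ₁ = +(59.6)(0.147) = +8.761 N·m; τ₂ = −(12.2)(0.147) = −1.793 N·m.
Net torque τ = 6.968 N·m.
α = τ/I = 6.968/0.08806 = 79.13 rad/s².

α ≈ 79.1 rad/s², anticlockwise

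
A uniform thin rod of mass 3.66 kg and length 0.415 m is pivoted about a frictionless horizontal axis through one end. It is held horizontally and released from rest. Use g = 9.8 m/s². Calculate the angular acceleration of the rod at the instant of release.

About the pivot, I = (1/3)ML² = (1/3)(3.66)(0.415)² = 0.2101 kg·m².
The weight acts at the center, a distance L/2 = 0.2075 m from the pivot; τ = Mg(L/2) = 7.443 N·m.
α = τ/I = 7.443/0.2101 = 35.42 rad/s².

α ≈ 35.4 rad/s²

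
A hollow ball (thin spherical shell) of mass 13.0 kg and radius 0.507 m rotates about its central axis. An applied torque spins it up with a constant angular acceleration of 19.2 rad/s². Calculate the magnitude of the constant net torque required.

τ ≈ 42.8 N·m

I = (2/3)MR² = (2/3)(13.0)(0.507)² = 2.228 kg·m².
τ = Iα = (2.228)(19.20) = 42.77 N·m.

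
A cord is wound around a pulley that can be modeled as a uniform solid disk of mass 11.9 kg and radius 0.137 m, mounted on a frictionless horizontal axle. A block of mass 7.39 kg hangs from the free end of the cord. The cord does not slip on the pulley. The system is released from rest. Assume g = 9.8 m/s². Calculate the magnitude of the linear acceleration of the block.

I = ½MR² = (1/2)(11.9)(0.137)² = 0.1117 kg·m².
Block: mg − T = ma. Pulley: TR = Iα. No-slip: a = αR, so T = (I/R²)a = 5.950·a.
Then mg = (m + 5.950)a, so a = (7.39)(9.8)/(7.39 + 5.950) = 5.429 m/s².

a ≈ 5.43 m/s²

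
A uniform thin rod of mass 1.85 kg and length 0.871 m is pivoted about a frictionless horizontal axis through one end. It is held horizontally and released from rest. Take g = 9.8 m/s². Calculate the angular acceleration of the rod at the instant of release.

α ≈ 16.9 rad/s²

About the pivot, I = (1/3)ML² = (1/3)(1.85)(0.871)² = 0.4678 kg·m².
The weight acts at the center, a distance L/2 = 0.4355 m from the pivot; τ = Mg(L/2) = 7.896 N·m.
α = τ/I = 7.896/0.4678 = 16.88 rad/s².
(Equivalently α = (3g/(2L)) = 16.88 rad/s².)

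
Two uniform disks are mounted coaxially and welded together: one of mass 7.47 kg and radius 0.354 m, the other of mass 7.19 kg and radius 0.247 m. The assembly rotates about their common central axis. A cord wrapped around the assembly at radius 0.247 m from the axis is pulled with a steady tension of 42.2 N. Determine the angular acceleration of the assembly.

α ≈ 15.2 rad/s²

I = ½M₁R₁² + ½M₂R₂² = ½(7.47)(0.354)² + ½(7.19)(0.247)² = 0.6874 kg·m².
τ = F r = (42.2)(0.247) = 10.42 N·m.
α = τ/I = 10.42/0.6874 = 15.16 rad/s².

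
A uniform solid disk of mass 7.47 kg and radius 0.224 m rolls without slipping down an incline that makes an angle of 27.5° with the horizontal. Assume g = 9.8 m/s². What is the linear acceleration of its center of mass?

a ≈ 3.02 m/s²

Translation along the incline: Mg sinθ − f = Ma.
Rotation about the center: fR = Iα with I = ½MR². No-slip gives a = αR, so f = (I/R²)a = (1/2)M a.
Substituting: Mg sinθ = (1 + 0.5000)Ma, so a = g sinθ/(1 + 0.5000) = (9.8) sin 27.5° / 1.500 = 3.017 m/s².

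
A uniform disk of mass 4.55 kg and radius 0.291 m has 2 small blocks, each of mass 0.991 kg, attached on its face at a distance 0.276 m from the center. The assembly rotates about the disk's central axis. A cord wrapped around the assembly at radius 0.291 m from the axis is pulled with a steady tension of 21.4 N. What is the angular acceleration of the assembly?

I_disk = ½MR² = ½(4.55)(0.291)² = 0.1926 kg·m².
I_blocks = 2·m·r² = 2(0.991)(0.276)² = 0.1510 kg·m².
Total I = 0.3436 kg·m².
τ = F r = (21.4)(0.291) = 6.227 N·m.
α = τ/I = 6.227/0.3436 = 18.12 rad/s².

α ≈ 18.1 rad/s²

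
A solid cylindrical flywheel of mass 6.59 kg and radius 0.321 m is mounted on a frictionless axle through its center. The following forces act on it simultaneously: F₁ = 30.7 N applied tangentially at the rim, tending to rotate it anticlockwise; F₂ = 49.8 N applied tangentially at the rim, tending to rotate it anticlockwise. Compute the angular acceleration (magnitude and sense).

α ≈ 76.1 rad/s², anticlockwise

I = ½MR² = (1/2)(6.59)(0.321)² = 0.3395 kg·m².
Taking anticlockwise as positive: τ₁ = +(30.7)(0.321) = +9.855 N·m; τ₂ = +(49.8)(0.321) = +15.99 N·m.
Net torque τ = 25.84 N·m.
α = τ/I = 25.84/0.3395 = 76.11 rad/s².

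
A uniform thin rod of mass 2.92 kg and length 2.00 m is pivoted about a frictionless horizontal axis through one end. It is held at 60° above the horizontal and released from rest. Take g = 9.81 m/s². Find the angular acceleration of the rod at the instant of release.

α ≈ 3.68 rad/s²

About the pivot, I = (1/3)ML² = (1/3)(2.92)(2.00)² = 3.893 kg·m².
The weight acts at the center, a distance L/2 = 1.000 m from the pivot; τ = Mg(L/2) cos 60° = 14.32 N·m.
α = τ/I = 14.32/3.893 = 3.679 rad/s².
(Equivalently α = (3g/(2L)) cos 60° = 3.679 rad/s².)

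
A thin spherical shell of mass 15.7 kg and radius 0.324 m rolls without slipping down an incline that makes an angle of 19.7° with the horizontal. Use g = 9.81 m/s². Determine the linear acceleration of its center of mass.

Translation along the incline: Mg sinθ − f = Ma.
Rotation about the center: fR = Iα with I = (2/3)MR². No-slip gives a = αR, so f = (I/R²)a = (2/3)M a.
Substituting: Mg sinθ = (1 + 0.6667)Ma, so a = g sinθ/(1 + 0.6667) = (9.81) sin 19.7° / 1.667 = 1.984 m/s².

a ≈ 1.98 m/s²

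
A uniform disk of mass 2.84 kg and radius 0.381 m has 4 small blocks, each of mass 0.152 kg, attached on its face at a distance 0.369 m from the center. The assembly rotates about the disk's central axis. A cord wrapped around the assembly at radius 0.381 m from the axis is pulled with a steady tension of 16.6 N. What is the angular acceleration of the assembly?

I_disk = ½MR² = ½(2.84)(0.381)² = 0.2061 kg·m².
I_blocks = 4·m·r² = 4(0.152)(0.369)² = 0.08279 kg·m².
Total I = 0.2889 kg·m².
τ = F r = (16.6)(0.381) = 6.325 N·m.
α = τ/I = 6.325/0.2889 = 21.89 rad/s².

α ≈ 21.9 rad/s²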